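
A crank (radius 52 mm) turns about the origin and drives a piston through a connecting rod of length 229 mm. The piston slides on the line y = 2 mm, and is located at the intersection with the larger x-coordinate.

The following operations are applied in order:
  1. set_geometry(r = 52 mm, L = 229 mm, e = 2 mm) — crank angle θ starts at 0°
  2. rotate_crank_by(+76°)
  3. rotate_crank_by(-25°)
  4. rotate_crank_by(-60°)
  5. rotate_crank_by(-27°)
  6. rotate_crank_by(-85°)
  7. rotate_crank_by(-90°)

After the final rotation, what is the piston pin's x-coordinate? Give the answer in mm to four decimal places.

183.0824

set_geometry: r = 52 mm, L = 229 mm, e = 2 mm; θ ← 0°
rotate_crank_by(+76°): θ ← 0° +76° = 76°
rotate_crank_by(-25°): θ ← 76° -25° = 51°
rotate_crank_by(-60°): θ ← 51° -60° = -9°
rotate_crank_by(-27°): θ ← -9° -27° = -36°
rotate_crank_by(-85°): θ ← -36° -85° = -121°
rotate_crank_by(-90°): θ ← -121° -90° = -211°
crank pin P = (r cos θ, r sin θ) = (-44.572700, 26.781980)
h = r sin θ − e = 26.781980 − 2 = 24.781980
x = r cos θ + √(L² − h²) = -44.572700 + √(52441.0 − 614.1465) = -44.572700 + 227.655120 = 183.082420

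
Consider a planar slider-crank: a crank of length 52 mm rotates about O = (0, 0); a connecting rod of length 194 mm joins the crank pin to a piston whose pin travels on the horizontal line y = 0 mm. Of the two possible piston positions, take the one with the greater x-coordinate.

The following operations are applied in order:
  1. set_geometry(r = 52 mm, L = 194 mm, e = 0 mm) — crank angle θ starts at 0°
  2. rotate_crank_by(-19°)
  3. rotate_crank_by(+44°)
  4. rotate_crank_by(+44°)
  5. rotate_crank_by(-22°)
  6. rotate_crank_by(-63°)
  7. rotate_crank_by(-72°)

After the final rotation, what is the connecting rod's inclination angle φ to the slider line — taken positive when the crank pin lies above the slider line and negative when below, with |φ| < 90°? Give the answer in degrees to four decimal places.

set_geometry: r = 52 mm, L = 194 mm, e = 0 mm; θ ← 0°
rotate_crank_by(-19°): θ ← 0° -19° = -19°
rotate_crank_by(+44°): θ ← -19° +44° = 25°
rotate_crank_by(+44°): θ ← 25° +44° = 69°
rotate_crank_by(-22°): θ ← 69° -22° = 47°
rotate_crank_by(-63°): θ ← 47° -63° = -16°
rotate_crank_by(-72°): θ ← -16° -72° = -88°
crank pin P = (r cos θ, r sin θ) = (1.814774, -51.968323)
h = r sin θ − e = -51.968323 − 0 = -51.968323
sin φ = h / L = -51.968323 / 194 = -0.26787795
φ = arcsin(-0.26787795) = -15.538032°

-15.5380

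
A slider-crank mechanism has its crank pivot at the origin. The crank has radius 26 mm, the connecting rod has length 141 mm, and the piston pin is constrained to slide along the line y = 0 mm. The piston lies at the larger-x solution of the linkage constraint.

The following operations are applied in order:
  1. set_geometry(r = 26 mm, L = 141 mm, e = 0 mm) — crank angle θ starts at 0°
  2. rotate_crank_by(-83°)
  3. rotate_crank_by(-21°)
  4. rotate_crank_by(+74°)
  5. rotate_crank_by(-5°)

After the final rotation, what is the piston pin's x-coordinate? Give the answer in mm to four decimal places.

161.5071

set_geometry: r = 26 mm, L = 141 mm, e = 0 mm; θ ← 0°
rotate_crank_by(-83°): θ ← 0° -83° = -83°
rotate_crank_by(-21°): θ ← -83° -21° = -104°
rotate_crank_by(+74°): θ ← -104° +74° = -30°
rotate_crank_by(-5°): θ ← -30° -5° = -35°
crank pin P = (r cos θ, r sin θ) = (21.297953, -14.912987)
h = r sin θ − e = -14.912987 − 0 = -14.912987
x = r cos θ + √(L² − h²) = 21.297953 + √(19881.0 − 222.3972) = 21.297953 + 140.209140 = 161.507093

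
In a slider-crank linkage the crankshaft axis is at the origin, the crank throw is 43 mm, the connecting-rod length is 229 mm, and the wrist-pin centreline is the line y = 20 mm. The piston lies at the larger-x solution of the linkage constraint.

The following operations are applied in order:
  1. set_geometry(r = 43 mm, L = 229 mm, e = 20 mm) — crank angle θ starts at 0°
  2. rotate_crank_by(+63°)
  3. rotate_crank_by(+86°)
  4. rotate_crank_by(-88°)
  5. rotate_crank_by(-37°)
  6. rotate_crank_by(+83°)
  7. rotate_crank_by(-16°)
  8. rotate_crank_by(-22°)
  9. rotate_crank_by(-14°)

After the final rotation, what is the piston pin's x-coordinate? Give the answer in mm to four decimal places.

253.1572

set_geometry: r = 43 mm, L = 229 mm, e = 20 mm; θ ← 0°
rotate_crank_by(+63°): θ ← 0° +63° = 63°
rotate_crank_by(+86°): θ ← 63° +86° = 149°
rotate_crank_by(-88°): θ ← 149° -88° = 61°
rotate_crank_by(-37°): θ ← 61° -37° = 24°
rotate_crank_by(+83°): θ ← 24° +83° = 107°
rotate_crank_by(-16°): θ ← 107° -16° = 91°
rotate_crank_by(-22°): θ ← 91° -22° = 69°
rotate_crank_by(-14°): θ ← 69° -14° = 55°
crank pin P = (r cos θ, r sin θ) = (24.663787, 35.223538)
h = r sin θ − e = 35.223538 − 20 = 15.223538
x = r cos θ + √(L² − h²) = 24.663787 + √(52441.0 − 231.7561) = 24.663787 + 228.493422 = 253.157209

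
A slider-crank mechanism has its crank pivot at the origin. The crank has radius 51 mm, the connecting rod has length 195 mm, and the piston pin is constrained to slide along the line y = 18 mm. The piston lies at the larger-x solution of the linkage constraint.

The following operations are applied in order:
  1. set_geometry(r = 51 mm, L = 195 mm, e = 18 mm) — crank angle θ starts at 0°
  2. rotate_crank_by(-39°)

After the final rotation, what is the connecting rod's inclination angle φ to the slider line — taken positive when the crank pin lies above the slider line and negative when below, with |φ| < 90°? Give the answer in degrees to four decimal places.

-14.8861

set_geometry: r = 51 mm, L = 195 mm, e = 18 mm; θ ← 0°
rotate_crank_by(-39°): θ ← 0° -39° = -39°
crank pin P = (r cos θ, r sin θ) = (39.634444, -32.095340)
h = r sin θ − e = -32.095340 − 18 = -50.095340
sin φ = h / L = -50.095340 / 195 = -0.25689918
φ = arcsin(-0.25689918) = -14.886150°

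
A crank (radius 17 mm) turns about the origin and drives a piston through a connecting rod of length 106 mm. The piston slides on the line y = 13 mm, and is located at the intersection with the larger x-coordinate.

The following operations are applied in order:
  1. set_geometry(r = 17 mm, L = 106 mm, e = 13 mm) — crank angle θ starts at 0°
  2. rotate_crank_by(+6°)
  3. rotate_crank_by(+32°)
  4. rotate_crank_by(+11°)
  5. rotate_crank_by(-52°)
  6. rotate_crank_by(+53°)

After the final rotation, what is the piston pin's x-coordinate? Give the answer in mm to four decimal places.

116.9274

set_geometry: r = 17 mm, L = 106 mm, e = 13 mm; θ ← 0°
rotate_crank_by(+6°): θ ← 0° +6° = 6°
rotate_crank_by(+32°): θ ← 6° +32° = 38°
rotate_crank_by(+11°): θ ← 38° +11° = 49°
rotate_crank_by(-52°): θ ← 49° -52° = -3°
rotate_crank_by(+53°): θ ← -3° +53° = 50°
crank pin P = (r cos θ, r sin θ) = (10.927389, 13.022756)
h = r sin θ − e = 13.022756 − 13 = 0.022756
x = r cos θ + √(L² − h²) = 10.927389 + √(11236.0 − 0.0005) = 10.927389 + 105.999998 = 116.927387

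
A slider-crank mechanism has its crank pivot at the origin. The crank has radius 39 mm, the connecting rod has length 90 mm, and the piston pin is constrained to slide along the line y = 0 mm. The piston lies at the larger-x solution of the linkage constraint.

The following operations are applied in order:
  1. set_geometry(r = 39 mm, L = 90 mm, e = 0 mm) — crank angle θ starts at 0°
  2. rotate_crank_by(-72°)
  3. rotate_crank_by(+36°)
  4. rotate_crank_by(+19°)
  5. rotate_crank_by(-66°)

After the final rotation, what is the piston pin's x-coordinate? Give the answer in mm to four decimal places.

86.0031

set_geometry: r = 39 mm, L = 90 mm, e = 0 mm; θ ← 0°
rotate_crank_by(-72°): θ ← 0° -72° = -72°
rotate_crank_by(+36°): θ ← -72° +36° = -36°
rotate_crank_by(+19°): θ ← -36° +19° = -17°
rotate_crank_by(-66°): θ ← -17° -66° = -83°
crank pin P = (r cos θ, r sin θ) = (4.752904, -38.709300)
h = r sin θ − e = -38.709300 − 0 = -38.709300
x = r cos θ + √(L² − h²) = 4.752904 + √(8100.0 − 1498.4099) = 4.752904 + 81.250170 = 86.003074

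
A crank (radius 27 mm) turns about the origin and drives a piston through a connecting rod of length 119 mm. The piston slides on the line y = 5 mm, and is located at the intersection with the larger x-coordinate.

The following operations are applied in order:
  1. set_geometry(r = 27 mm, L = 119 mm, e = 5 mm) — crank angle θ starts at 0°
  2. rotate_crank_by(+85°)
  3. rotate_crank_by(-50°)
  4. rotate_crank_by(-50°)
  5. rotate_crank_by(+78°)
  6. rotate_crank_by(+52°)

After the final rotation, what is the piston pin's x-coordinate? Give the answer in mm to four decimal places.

105.9857

set_geometry: r = 27 mm, L = 119 mm, e = 5 mm; θ ← 0°
rotate_crank_by(+85°): θ ← 0° +85° = 85°
rotate_crank_by(-50°): θ ← 85° -50° = 35°
rotate_crank_by(-50°): θ ← 35° -50° = -15°
rotate_crank_by(+78°): θ ← -15° +78° = 63°
rotate_crank_by(+52°): θ ← 63° +52° = 115°
crank pin P = (r cos θ, r sin θ) = (-11.410693, 24.470310)
h = r sin θ − e = 24.470310 − 5 = 19.470310
x = r cos θ + √(L² − h²) = -11.410693 + √(14161.0 − 379.0930) = -11.410693 + 117.396367 = 105.985674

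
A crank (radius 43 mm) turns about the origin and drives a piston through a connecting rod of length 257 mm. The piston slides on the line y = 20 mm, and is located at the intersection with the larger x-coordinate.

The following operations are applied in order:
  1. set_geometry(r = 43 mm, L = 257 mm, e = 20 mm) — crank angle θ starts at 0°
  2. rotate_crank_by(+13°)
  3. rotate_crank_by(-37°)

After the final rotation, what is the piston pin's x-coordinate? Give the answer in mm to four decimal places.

set_geometry: r = 43 mm, L = 257 mm, e = 20 mm; θ ← 0°
rotate_crank_by(+13°): θ ← 0° +13° = 13°
rotate_crank_by(-37°): θ ← 13° -37° = -24°
crank pin P = (r cos θ, r sin θ) = (39.282455, -17.489676)
h = r sin θ − e = -17.489676 − 20 = -37.489676
x = r cos θ + √(L² − h²) = 39.282455 + √(66049.0 − 1405.4758) = 39.282455 + 254.250908 = 293.533363

293.5334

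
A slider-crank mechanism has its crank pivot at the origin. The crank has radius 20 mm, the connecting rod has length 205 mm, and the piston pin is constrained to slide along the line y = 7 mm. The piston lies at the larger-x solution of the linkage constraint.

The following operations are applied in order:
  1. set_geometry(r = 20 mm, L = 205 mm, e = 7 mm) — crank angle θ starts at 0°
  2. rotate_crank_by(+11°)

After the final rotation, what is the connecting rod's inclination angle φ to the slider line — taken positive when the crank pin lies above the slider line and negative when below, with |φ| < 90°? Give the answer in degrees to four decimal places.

set_geometry: r = 20 mm, L = 205 mm, e = 7 mm; θ ← 0°
rotate_crank_by(+11°): θ ← 0° +11° = 11°
crank pin P = (r cos θ, r sin θ) = (19.632544, 3.816180)
h = r sin θ − e = 3.816180 − 7 = -3.183820
sin φ = h / L = -3.183820 / 205 = -0.01553083
φ = arcsin(-0.01553083) = -0.889887°

-0.8899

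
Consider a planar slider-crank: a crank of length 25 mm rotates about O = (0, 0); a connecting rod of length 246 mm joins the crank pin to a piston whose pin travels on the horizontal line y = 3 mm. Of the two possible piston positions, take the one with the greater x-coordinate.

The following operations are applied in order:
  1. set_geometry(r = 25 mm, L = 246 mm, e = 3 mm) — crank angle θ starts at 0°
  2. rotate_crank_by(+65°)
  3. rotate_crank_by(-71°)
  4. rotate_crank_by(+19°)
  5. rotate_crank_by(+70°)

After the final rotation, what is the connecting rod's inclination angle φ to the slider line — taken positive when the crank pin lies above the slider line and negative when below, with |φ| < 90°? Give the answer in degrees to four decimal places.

5.0873

set_geometry: r = 25 mm, L = 246 mm, e = 3 mm; θ ← 0°
rotate_crank_by(+65°): θ ← 0° +65° = 65°
rotate_crank_by(-71°): θ ← 65° -71° = -6°
rotate_crank_by(+19°): θ ← -6° +19° = 13°
rotate_crank_by(+70°): θ ← 13° +70° = 83°
crank pin P = (r cos θ, r sin θ) = (3.046734, 24.813654)
h = r sin θ − e = 24.813654 − 3 = 21.813654
sin φ = h / L = 21.813654 / 246 = 0.08867339
φ = arcsin(0.08867339) = 5.087293°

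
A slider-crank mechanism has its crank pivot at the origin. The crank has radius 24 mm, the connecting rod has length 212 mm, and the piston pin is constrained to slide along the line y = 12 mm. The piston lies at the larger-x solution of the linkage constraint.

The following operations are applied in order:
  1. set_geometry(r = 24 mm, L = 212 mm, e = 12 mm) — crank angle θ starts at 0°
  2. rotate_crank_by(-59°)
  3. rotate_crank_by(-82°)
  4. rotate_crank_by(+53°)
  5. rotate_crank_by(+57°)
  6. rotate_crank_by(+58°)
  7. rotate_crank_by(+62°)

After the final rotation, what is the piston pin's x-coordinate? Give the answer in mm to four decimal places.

set_geometry: r = 24 mm, L = 212 mm, e = 12 mm; θ ← 0°
rotate_crank_by(-59°): θ ← 0° -59° = -59°
rotate_crank_by(-82°): θ ← -59° -82° = -141°
rotate_crank_by(+53°): θ ← -141° +53° = -88°
rotate_crank_by(+57°): θ ← -88° +57° = -31°
rotate_crank_by(+58°): θ ← -31° +58° = 27°
rotate_crank_by(+62°): θ ← 27° +62° = 89°
crank pin P = (r cos θ, r sin θ) = (0.418858, 23.996345)
h = r sin θ − e = 23.996345 − 12 = 11.996345
x = r cos θ + √(L² − h²) = 0.418858 + √(44944.0 − 143.9123) = 0.418858 + 211.660312 = 212.079170

212.0792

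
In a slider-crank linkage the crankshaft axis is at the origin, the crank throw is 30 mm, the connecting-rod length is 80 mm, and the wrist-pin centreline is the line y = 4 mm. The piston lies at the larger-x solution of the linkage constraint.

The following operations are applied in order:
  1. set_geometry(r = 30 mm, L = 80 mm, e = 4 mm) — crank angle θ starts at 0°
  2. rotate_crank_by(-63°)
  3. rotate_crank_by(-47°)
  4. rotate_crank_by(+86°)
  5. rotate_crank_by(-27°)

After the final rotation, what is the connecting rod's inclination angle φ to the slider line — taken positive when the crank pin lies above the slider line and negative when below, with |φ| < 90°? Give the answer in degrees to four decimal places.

-19.9640

set_geometry: r = 30 mm, L = 80 mm, e = 4 mm; θ ← 0°
rotate_crank_by(-63°): θ ← 0° -63° = -63°
rotate_crank_by(-47°): θ ← -63° -47° = -110°
rotate_crank_by(+86°): θ ← -110° +86° = -24°
rotate_crank_by(-27°): θ ← -24° -27° = -51°
crank pin P = (r cos θ, r sin θ) = (18.879612, -23.314379)
h = r sin θ − e = -23.314379 − 4 = -27.314379
sin φ = h / L = -27.314379 / 80 = -0.34142974
φ = arcsin(-0.34142974) = -19.964005°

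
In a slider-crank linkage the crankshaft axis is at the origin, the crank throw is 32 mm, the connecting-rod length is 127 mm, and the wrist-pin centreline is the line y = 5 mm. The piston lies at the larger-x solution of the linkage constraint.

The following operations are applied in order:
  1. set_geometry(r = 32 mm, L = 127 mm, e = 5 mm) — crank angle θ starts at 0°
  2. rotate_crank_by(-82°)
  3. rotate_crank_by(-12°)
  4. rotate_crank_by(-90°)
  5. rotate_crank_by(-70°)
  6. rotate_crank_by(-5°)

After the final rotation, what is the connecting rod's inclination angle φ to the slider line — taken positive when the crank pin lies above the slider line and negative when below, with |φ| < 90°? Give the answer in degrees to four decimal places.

12.0034

set_geometry: r = 32 mm, L = 127 mm, e = 5 mm; θ ← 0°
rotate_crank_by(-82°): θ ← 0° -82° = -82°
rotate_crank_by(-12°): θ ← -82° -12° = -94°
rotate_crank_by(-90°): θ ← -94° -90° = -184°
rotate_crank_by(-70°): θ ← -184° -70° = -254°
rotate_crank_by(-5°): θ ← -254° -5° = -259°
crank pin P = (r cos θ, r sin θ) = (-6.105888, 31.412070)
h = r sin θ − e = 31.412070 − 5 = 26.412070
sin φ = h / L = 26.412070 / 127 = 0.20796905
φ = arcsin(0.20796905) = 12.003360°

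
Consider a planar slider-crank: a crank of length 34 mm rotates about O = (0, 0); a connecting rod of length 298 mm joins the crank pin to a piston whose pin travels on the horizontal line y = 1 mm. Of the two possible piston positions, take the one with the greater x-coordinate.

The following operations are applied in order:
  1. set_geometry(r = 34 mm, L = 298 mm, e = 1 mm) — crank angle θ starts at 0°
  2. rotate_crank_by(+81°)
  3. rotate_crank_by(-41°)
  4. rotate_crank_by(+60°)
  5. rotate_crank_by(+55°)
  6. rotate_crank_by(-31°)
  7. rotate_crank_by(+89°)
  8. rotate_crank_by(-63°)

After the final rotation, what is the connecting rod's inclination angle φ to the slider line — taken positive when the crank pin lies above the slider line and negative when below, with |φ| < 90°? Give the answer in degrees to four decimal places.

3.0778

set_geometry: r = 34 mm, L = 298 mm, e = 1 mm; θ ← 0°
rotate_crank_by(+81°): θ ← 0° +81° = 81°
rotate_crank_by(-41°): θ ← 81° -41° = 40°
rotate_crank_by(+60°): θ ← 40° +60° = 100°
rotate_crank_by(+55°): θ ← 100° +55° = 155°
rotate_crank_by(-31°): θ ← 155° -31° = 124°
rotate_crank_by(+89°): θ ← 124° +89° = 213°
rotate_crank_by(-63°): θ ← 213° -63° = 150°
crank pin P = (r cos θ, r sin θ) = (-29.444864, 17.000000)
h = r sin θ − e = 17.000000 − 1 = 16.000000
sin φ = h / L = 16.000000 / 298 = 0.05369128
φ = arcsin(0.05369128) = 3.077763°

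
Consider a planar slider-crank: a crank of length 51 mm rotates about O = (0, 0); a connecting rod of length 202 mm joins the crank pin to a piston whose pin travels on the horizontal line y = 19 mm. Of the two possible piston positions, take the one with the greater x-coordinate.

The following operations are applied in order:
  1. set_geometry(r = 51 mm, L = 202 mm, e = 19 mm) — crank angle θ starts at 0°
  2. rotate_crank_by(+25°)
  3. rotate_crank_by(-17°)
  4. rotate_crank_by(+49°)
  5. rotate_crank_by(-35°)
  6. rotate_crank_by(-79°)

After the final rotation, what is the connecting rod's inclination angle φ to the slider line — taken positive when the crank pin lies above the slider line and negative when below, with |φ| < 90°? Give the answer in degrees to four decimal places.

-17.8065

set_geometry: r = 51 mm, L = 202 mm, e = 19 mm; θ ← 0°
rotate_crank_by(+25°): θ ← 0° +25° = 25°
rotate_crank_by(-17°): θ ← 25° -17° = 8°
rotate_crank_by(+49°): θ ← 8° +49° = 57°
rotate_crank_by(-35°): θ ← 57° -35° = 22°
rotate_crank_by(-79°): θ ← 22° -79° = -57°
crank pin P = (r cos θ, r sin θ) = (27.776591, -42.772199)
h = r sin θ − e = -42.772199 − 19 = -61.772199
sin φ = h / L = -61.772199 / 202 = -0.30580297
φ = arcsin(-0.30580297) = -17.806479°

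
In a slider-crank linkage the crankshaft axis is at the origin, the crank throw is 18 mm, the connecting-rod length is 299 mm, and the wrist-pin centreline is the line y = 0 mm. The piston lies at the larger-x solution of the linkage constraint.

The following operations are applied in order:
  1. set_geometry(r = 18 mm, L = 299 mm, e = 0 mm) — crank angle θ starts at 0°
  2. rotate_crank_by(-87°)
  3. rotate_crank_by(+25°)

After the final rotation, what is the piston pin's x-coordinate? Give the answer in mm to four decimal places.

set_geometry: r = 18 mm, L = 299 mm, e = 0 mm; θ ← 0°
rotate_crank_by(-87°): θ ← 0° -87° = -87°
rotate_crank_by(+25°): θ ← -87° +25° = -62°
crank pin P = (r cos θ, r sin θ) = (8.450488, -15.893057)
h = r sin θ − e = -15.893057 − 0 = -15.893057
x = r cos θ + √(L² − h²) = 8.450488 + √(89401.0 − 252.5893) = 8.450488 + 298.577311 = 307.027799

307.0278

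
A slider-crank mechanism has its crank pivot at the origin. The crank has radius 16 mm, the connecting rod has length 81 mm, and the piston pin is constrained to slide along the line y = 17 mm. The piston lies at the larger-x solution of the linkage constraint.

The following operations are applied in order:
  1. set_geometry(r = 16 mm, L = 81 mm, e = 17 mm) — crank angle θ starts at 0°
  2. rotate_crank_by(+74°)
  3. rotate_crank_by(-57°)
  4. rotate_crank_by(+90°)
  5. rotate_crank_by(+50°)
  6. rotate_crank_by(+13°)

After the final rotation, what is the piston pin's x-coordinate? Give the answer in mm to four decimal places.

63.9848

set_geometry: r = 16 mm, L = 81 mm, e = 17 mm; θ ← 0°
rotate_crank_by(+74°): θ ← 0° +74° = 74°
rotate_crank_by(-57°): θ ← 74° -57° = 17°
rotate_crank_by(+90°): θ ← 17° +90° = 107°
rotate_crank_by(+50°): θ ← 107° +50° = 157°
rotate_crank_by(+13°): θ ← 157° +13° = 170°
crank pin P = (r cos θ, r sin θ) = (-15.756924, 2.778371)
h = r sin θ − e = 2.778371 − 17 = -14.221629
x = r cos θ + √(L² − h²) = -15.756924 + √(6561.0 − 202.2547) = -15.756924 + 79.741741 = 63.984817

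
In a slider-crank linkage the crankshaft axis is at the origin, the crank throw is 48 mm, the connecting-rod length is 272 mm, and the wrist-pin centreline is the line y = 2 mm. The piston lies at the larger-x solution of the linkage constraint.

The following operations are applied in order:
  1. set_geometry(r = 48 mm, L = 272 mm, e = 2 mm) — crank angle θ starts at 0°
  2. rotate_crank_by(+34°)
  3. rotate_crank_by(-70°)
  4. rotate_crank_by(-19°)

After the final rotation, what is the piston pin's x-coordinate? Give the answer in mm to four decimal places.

296.3750

set_geometry: r = 48 mm, L = 272 mm, e = 2 mm; θ ← 0°
rotate_crank_by(+34°): θ ← 0° +34° = 34°
rotate_crank_by(-70°): θ ← 34° -70° = -36°
rotate_crank_by(-19°): θ ← -36° -19° = -55°
crank pin P = (r cos θ, r sin θ) = (27.531669, -39.319298)
h = r sin θ − e = -39.319298 − 2 = -41.319298
x = r cos θ + √(L² − h²) = 27.531669 + √(73984.0 − 1707.2844) = 27.531669 + 268.843292 = 296.374961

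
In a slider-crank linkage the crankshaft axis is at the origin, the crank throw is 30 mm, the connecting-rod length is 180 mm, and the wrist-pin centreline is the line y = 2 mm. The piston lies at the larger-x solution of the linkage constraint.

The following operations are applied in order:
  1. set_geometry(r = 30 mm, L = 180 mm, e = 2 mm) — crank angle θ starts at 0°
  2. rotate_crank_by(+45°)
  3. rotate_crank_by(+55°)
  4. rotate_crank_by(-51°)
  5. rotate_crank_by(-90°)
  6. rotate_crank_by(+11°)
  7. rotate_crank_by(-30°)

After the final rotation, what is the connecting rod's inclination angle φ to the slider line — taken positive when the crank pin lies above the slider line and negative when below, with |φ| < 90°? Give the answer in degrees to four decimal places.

-8.9428

set_geometry: r = 30 mm, L = 180 mm, e = 2 mm; θ ← 0°
rotate_crank_by(+45°): θ ← 0° +45° = 45°
rotate_crank_by(+55°): θ ← 45° +55° = 100°
rotate_crank_by(-51°): θ ← 100° -51° = 49°
rotate_crank_by(-90°): θ ← 49° -90° = -41°
rotate_crank_by(+11°): θ ← -41° +11° = -30°
rotate_crank_by(-30°): θ ← -30° -30° = -60°
crank pin P = (r cos θ, r sin θ) = (15.000000, -25.980762)
h = r sin θ − e = -25.980762 − 2 = -27.980762
sin φ = h / L = -27.980762 / 180 = -0.15544868
φ = arcsin(-0.15544868) = -8.942819°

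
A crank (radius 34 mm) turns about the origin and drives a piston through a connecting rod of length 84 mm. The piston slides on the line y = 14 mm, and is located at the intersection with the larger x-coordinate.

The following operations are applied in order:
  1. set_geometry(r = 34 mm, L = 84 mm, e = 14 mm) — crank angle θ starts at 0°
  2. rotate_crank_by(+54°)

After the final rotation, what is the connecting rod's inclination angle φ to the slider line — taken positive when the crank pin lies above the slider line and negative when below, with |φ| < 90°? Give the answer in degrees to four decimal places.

set_geometry: r = 34 mm, L = 84 mm, e = 14 mm; θ ← 0°
rotate_crank_by(+54°): θ ← 0° +54° = 54°
crank pin P = (r cos θ, r sin θ) = (19.984699, 27.506578)
h = r sin θ − e = 27.506578 − 14 = 13.506578
sin φ = h / L = 13.506578 / 84 = 0.16079259
φ = arcsin(0.16079259) = 9.252904°

9.2529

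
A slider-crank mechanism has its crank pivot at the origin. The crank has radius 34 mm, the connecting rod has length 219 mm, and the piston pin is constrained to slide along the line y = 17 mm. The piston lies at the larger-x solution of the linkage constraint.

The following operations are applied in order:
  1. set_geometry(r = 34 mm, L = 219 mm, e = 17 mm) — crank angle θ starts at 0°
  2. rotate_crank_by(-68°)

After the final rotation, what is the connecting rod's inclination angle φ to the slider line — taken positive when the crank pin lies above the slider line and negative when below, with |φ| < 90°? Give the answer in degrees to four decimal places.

-12.8014

set_geometry: r = 34 mm, L = 219 mm, e = 17 mm; θ ← 0°
rotate_crank_by(-68°): θ ← 0° -68° = -68°
crank pin P = (r cos θ, r sin θ) = (12.736624, -31.524251)
h = r sin θ − e = -31.524251 − 17 = -48.524251
sin φ = h / L = -48.524251 / 219 = -0.22157192
φ = arcsin(-0.22157192) = -12.801376°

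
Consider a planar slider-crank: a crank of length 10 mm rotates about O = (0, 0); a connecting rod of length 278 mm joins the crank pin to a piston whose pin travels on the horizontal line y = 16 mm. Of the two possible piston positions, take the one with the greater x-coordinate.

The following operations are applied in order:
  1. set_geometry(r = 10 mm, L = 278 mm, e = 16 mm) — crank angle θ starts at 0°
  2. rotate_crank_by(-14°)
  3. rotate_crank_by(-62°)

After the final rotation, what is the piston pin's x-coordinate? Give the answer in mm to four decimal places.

set_geometry: r = 10 mm, L = 278 mm, e = 16 mm; θ ← 0°
rotate_crank_by(-14°): θ ← 0° -14° = -14°
rotate_crank_by(-62°): θ ← -14° -62° = -76°
crank pin P = (r cos θ, r sin θ) = (2.419219, -9.702957)
h = r sin θ − e = -9.702957 − 16 = -25.702957
x = r cos θ + √(L² − h²) = 2.419219 + √(77284.0 − 660.6420) = 2.419219 + 276.809245 = 279.228464

279.2285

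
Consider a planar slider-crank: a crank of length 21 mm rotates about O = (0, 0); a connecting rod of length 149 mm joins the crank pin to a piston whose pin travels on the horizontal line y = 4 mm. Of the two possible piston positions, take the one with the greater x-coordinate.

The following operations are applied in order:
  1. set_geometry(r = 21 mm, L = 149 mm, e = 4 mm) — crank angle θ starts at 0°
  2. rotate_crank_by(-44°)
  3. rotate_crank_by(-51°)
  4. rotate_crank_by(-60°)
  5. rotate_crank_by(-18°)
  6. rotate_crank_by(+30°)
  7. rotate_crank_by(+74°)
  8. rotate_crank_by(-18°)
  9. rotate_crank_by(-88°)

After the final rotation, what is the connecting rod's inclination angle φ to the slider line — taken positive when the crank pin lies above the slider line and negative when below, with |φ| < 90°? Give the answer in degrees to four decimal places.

set_geometry: r = 21 mm, L = 149 mm, e = 4 mm; θ ← 0°
rotate_crank_by(-44°): θ ← 0° -44° = -44°
rotate_crank_by(-51°): θ ← -44° -51° = -95°
rotate_crank_by(-60°): θ ← -95° -60° = -155°
rotate_crank_by(-18°): θ ← -155° -18° = -173°
rotate_crank_by(+30°): θ ← -173° +30° = -143°
rotate_crank_by(+74°): θ ← -143° +74° = -69°
rotate_crank_by(-18°): θ ← -69° -18° = -87°
rotate_crank_by(-88°): θ ← -87° -88° = -175°
crank pin P = (r cos θ, r sin θ) = (-20.920089, -1.830271)
h = r sin θ − e = -1.830271 − 4 = -5.830271
sin φ = h / L = -5.830271 / 149 = -0.03912933
φ = arcsin(-0.03912933) = -2.242518°

-2.2425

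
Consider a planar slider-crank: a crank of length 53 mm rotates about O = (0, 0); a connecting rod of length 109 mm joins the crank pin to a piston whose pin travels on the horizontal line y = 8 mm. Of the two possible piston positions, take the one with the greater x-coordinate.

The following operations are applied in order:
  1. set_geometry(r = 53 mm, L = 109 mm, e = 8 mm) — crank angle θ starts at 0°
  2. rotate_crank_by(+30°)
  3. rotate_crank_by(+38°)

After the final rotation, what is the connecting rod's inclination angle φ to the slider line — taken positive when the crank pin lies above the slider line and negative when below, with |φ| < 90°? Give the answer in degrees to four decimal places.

set_geometry: r = 53 mm, L = 109 mm, e = 8 mm; θ ← 0°
rotate_crank_by(+30°): θ ← 0° +30° = 30°
rotate_crank_by(+38°): θ ← 30° +38° = 68°
crank pin P = (r cos θ, r sin θ) = (19.854149, 49.140744)
h = r sin θ − e = 49.140744 − 8 = 41.140744
sin φ = h / L = 41.140744 / 109 = 0.37743802
φ = arcsin(0.37743802) = 22.175078°

22.1751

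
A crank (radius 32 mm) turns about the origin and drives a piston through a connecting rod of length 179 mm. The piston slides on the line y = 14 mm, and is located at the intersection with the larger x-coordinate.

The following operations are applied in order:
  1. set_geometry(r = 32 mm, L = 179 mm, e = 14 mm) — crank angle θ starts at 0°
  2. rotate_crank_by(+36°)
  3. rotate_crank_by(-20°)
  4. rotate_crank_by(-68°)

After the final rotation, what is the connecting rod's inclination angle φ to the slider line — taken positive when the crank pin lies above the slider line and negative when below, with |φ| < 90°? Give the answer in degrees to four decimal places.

-12.6553

set_geometry: r = 32 mm, L = 179 mm, e = 14 mm; θ ← 0°
rotate_crank_by(+36°): θ ← 0° +36° = 36°
rotate_crank_by(-20°): θ ← 36° -20° = 16°
rotate_crank_by(-68°): θ ← 16° -68° = -52°
crank pin P = (r cos θ, r sin θ) = (19.701167, -25.216344)
h = r sin θ − e = -25.216344 − 14 = -39.216344
sin φ = h / L = -39.216344 / 179 = -0.21908572
φ = arcsin(-0.21908572) = -12.655339°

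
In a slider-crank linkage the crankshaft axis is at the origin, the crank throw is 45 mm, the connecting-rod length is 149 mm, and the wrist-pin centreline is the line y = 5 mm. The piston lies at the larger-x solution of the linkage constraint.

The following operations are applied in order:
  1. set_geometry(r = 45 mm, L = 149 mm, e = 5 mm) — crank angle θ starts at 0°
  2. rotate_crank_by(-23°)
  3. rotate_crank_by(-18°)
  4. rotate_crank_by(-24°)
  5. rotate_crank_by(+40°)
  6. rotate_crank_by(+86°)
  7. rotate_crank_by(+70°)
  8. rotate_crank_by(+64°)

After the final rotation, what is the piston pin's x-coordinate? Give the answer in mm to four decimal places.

set_geometry: r = 45 mm, L = 149 mm, e = 5 mm; θ ← 0°
rotate_crank_by(-23°): θ ← 0° -23° = -23°
rotate_crank_by(-18°): θ ← -23° -18° = -41°
rotate_crank_by(-24°): θ ← -41° -24° = -65°
rotate_crank_by(+40°): θ ← -65° +40° = -25°
rotate_crank_by(+86°): θ ← -25° +86° = 61°
rotate_crank_by(+70°): θ ← 61° +70° = 131°
rotate_crank_by(+64°): θ ← 131° +64° = 195°
crank pin P = (r cos θ, r sin θ) = (-43.466662, -11.646857)
h = r sin θ − e = -11.646857 − 5 = -16.646857
x = r cos θ + √(L² − h²) = -43.466662 + √(22201.0 − 277.1178) = -43.466662 + 148.067154 = 104.600492

104.6005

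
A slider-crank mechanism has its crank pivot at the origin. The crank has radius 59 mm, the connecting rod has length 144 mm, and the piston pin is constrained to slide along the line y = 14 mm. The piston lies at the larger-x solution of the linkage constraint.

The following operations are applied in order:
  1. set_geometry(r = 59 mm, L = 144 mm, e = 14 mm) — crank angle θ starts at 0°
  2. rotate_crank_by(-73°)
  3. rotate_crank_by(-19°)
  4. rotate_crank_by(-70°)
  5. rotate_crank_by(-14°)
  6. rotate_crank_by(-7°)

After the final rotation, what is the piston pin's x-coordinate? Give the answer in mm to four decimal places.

set_geometry: r = 59 mm, L = 144 mm, e = 14 mm; θ ← 0°
rotate_crank_by(-73°): θ ← 0° -73° = -73°
rotate_crank_by(-19°): θ ← -73° -19° = -92°
rotate_crank_by(-70°): θ ← -92° -70° = -162°
rotate_crank_by(-14°): θ ← -162° -14° = -176°
rotate_crank_by(-7°): θ ← -176° -7° = -183°
crank pin P = (r cos θ, r sin θ) = (-58.919143, 3.087821)
h = r sin θ − e = 3.087821 − 14 = -10.912179
x = r cos θ + √(L² − h²) = -58.919143 + √(20736.0 − 119.0756) = -58.919143 + 143.585948 = 84.666805

84.6668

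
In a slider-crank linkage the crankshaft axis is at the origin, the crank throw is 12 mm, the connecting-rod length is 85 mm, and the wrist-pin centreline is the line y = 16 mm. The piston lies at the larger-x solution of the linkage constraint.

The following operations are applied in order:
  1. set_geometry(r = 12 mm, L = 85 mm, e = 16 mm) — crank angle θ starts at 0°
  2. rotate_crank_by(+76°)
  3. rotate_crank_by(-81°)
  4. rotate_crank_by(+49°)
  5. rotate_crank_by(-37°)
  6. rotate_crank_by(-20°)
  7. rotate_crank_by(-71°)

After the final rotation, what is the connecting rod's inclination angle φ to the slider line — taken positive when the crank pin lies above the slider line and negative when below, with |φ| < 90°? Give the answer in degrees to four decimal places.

set_geometry: r = 12 mm, L = 85 mm, e = 16 mm; θ ← 0°
rotate_crank_by(+76°): θ ← 0° +76° = 76°
rotate_crank_by(-81°): θ ← 76° -81° = -5°
rotate_crank_by(+49°): θ ← -5° +49° = 44°
rotate_crank_by(-37°): θ ← 44° -37° = 7°
rotate_crank_by(-20°): θ ← 7° -20° = -13°
rotate_crank_by(-71°): θ ← -13° -71° = -84°
crank pin P = (r cos θ, r sin θ) = (1.254342, -11.934263)
h = r sin θ − e = -11.934263 − 16 = -27.934263
sin φ = h / L = -27.934263 / 85 = -0.32863839
φ = arcsin(-0.32863839) = -19.186152°

-19.1862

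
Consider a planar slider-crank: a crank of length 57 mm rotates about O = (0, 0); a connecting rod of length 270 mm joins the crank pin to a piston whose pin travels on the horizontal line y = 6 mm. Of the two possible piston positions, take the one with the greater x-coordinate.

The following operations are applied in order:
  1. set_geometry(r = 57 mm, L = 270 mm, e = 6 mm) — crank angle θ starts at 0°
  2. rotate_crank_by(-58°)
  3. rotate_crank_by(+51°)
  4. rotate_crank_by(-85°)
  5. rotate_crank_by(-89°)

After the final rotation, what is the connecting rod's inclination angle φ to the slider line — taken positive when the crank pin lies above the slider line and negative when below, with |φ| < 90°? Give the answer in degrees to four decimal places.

set_geometry: r = 57 mm, L = 270 mm, e = 6 mm; θ ← 0°
rotate_crank_by(-58°): θ ← 0° -58° = -58°
rotate_crank_by(+51°): θ ← -58° +51° = -7°
rotate_crank_by(-85°): θ ← -7° -85° = -92°
rotate_crank_by(-89°): θ ← -92° -89° = -181°
crank pin P = (r cos θ, r sin θ) = (-56.991319, 0.994787)
h = r sin θ − e = 0.994787 − 6 = -5.005213
sin φ = h / L = -5.005213 / 270 = -0.01853783
φ = arcsin(-0.01853783) = -1.062200°

-1.0622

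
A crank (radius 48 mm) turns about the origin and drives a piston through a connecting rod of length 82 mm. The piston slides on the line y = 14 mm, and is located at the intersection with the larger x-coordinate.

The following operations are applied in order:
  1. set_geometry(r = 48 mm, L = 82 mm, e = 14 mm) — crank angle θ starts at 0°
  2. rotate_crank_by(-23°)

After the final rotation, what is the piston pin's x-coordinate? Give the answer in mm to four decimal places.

119.3581

set_geometry: r = 48 mm, L = 82 mm, e = 14 mm; θ ← 0°
rotate_crank_by(-23°): θ ← 0° -23° = -23°
crank pin P = (r cos θ, r sin θ) = (44.184233, -18.755094)
h = r sin θ − e = -18.755094 − 14 = -32.755094
x = r cos θ + √(L² − h²) = 44.184233 + √(6724.0 − 1072.8962) = 44.184233 + 75.173824 = 119.358057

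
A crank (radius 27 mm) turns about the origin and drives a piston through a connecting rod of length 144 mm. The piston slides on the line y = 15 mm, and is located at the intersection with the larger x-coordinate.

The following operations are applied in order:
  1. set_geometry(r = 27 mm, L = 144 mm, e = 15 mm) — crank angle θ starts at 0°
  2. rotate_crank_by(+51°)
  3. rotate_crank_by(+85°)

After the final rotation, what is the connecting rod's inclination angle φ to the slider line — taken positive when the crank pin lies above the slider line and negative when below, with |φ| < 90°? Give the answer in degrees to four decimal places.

1.4945

set_geometry: r = 27 mm, L = 144 mm, e = 15 mm; θ ← 0°
rotate_crank_by(+51°): θ ← 0° +51° = 51°
rotate_crank_by(+85°): θ ← 51° +85° = 136°
crank pin P = (r cos θ, r sin θ) = (-19.422175, 18.755776)
h = r sin θ − e = 18.755776 − 15 = 3.755776
sin φ = h / L = 3.755776 / 144 = 0.02608178
φ = arcsin(0.02608178) = 1.494545°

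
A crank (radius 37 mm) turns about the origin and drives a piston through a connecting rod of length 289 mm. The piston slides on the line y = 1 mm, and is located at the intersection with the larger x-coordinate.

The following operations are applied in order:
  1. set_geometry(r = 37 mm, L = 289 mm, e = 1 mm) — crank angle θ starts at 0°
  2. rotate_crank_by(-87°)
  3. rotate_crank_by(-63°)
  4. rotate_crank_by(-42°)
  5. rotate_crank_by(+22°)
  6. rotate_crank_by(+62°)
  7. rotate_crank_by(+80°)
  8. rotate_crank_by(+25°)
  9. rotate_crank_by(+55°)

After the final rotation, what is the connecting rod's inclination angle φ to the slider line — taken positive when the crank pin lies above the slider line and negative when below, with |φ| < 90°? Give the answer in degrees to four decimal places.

5.5910

set_geometry: r = 37 mm, L = 289 mm, e = 1 mm; θ ← 0°
rotate_crank_by(-87°): θ ← 0° -87° = -87°
rotate_crank_by(-63°): θ ← -87° -63° = -150°
rotate_crank_by(-42°): θ ← -150° -42° = -192°
rotate_crank_by(+22°): θ ← -192° +22° = -170°
rotate_crank_by(+62°): θ ← -170° +62° = -108°
rotate_crank_by(+80°): θ ← -108° +80° = -28°
rotate_crank_by(+25°): θ ← -28° +25° = -3°
rotate_crank_by(+55°): θ ← -3° +55° = 52°
crank pin P = (r cos θ, r sin θ) = (22.779475, 29.156398)
h = r sin θ − e = 29.156398 − 1 = 28.156398
sin φ = h / L = 28.156398 / 289 = 0.09742698
φ = arcsin(0.09742698) = 5.591024°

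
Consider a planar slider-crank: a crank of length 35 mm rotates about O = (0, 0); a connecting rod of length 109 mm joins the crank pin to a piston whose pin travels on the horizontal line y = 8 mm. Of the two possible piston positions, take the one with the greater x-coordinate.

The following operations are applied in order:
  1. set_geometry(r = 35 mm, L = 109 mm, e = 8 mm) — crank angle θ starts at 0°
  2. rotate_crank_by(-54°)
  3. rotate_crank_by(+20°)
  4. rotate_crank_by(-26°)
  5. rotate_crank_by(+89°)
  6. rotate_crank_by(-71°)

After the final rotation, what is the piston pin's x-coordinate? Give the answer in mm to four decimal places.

130.3835

set_geometry: r = 35 mm, L = 109 mm, e = 8 mm; θ ← 0°
rotate_crank_by(-54°): θ ← 0° -54° = -54°
rotate_crank_by(+20°): θ ← -54° +20° = -34°
rotate_crank_by(-26°): θ ← -34° -26° = -60°
rotate_crank_by(+89°): θ ← -60° +89° = 29°
rotate_crank_by(-71°): θ ← 29° -71° = -42°
crank pin P = (r cos θ, r sin θ) = (26.010069, -23.419571)
h = r sin θ − e = -23.419571 − 8 = -31.419571
x = r cos θ + √(L² − h²) = 26.010069 + √(11881.0 − 987.1895) = 26.010069 + 104.373419 = 130.383488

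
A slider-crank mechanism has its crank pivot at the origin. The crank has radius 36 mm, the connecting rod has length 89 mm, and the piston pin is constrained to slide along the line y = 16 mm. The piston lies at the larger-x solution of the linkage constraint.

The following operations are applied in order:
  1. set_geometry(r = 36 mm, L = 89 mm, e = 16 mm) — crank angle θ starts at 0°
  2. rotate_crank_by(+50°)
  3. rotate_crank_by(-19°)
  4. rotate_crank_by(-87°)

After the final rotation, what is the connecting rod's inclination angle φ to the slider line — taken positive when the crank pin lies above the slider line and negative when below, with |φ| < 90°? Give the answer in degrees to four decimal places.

set_geometry: r = 36 mm, L = 89 mm, e = 16 mm; θ ← 0°
rotate_crank_by(+50°): θ ← 0° +50° = 50°
rotate_crank_by(-19°): θ ← 50° -19° = 31°
rotate_crank_by(-87°): θ ← 31° -87° = -56°
crank pin P = (r cos θ, r sin θ) = (20.130945, -29.845353)
h = r sin θ − e = -29.845353 − 16 = -45.845353
sin φ = h / L = -45.845353 / 89 = -0.51511632
φ = arcsin(-0.51511632) = -31.005230°

-31.0052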